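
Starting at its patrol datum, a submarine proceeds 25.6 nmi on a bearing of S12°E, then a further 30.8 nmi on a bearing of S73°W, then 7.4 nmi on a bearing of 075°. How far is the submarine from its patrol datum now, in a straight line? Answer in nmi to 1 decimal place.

36.3 nmi

Leg 1 (S12°E, 25.6 nmi): east 25.6 sin 168° = 5.32, north 25.6 cos 168° = -25.04
Leg 2 (S73°W, 30.8 nmi): east 30.8 sin 253° = -29.45, north 30.8 cos 253° = -9.01
Leg 3 (075°, 7.4 nmi): east 7.4 sin 75° = 7.15, north 7.4 cos 75° = 1.92
Net: -16.98 east, -32.13 north. Distance = √((-16.98)² + (-32.13)²) = 36.343 nmi.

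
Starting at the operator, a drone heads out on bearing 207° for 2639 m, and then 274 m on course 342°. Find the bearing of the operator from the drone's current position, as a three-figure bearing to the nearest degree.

032°

Leg 1 (207°, 2639 m): east 2639 sin 207° = -1198.08, north 2639 cos 207° = -2351.37
Leg 2 (342°, 274 m): east 274 sin 342° = -84.67, north 274 cos 342° = 260.59
Net displacement: -1282.75 east, -2090.78 north. Direction back to start is (1282.75, 2090.78): bearing = atan2(1282.75, 2090.78) mod 360° = 31.53° ≈ 032°.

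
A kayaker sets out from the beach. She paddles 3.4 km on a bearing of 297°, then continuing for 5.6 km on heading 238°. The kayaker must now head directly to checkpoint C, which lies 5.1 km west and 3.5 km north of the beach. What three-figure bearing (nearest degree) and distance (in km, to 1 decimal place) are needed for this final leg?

Leg 1 (297°, 3.4 km): east 3.4 sin 297° = -3.03, north 3.4 cos 297° = 1.54
Leg 2 (238°, 5.6 km): east 5.6 sin 238° = -4.75, north 5.6 cos 238° = -2.97
Current position: (-7.78, -1.42). Target: (-5.1, 3.5). Remaining: Δeast = 2.68, Δnorth = 4.92.
Bearing = atan2(2.68, 4.92) mod 360° = 28.54°; distance = √((2.68)² + (4.92)²) = 5.605 km.

029°, 5.6 km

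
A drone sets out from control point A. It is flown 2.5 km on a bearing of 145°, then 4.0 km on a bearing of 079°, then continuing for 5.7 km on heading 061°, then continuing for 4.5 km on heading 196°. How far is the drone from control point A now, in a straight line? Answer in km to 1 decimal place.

Leg 1 (145°, 2.5 km): east 2.5 sin 145° = 1.43, north 2.5 cos 145° = -2.05
Leg 2 (079°, 4.0 km): east 4.0 sin 79° = 3.93, north 4.0 cos 79° = 0.76
Leg 3 (061°, 5.7 km): east 5.7 sin 61° = 4.99, north 5.7 cos 61° = 2.76
Leg 4 (196°, 4.5 km): east 4.5 sin 196° = -1.24, north 4.5 cos 196° = -4.33
Net: 9.11 east, -2.85 north. Distance = √((9.11)² + (-2.85)²) = 9.540 km.

9.5 km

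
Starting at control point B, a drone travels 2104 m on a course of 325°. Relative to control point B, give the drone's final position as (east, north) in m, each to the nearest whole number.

Leg 1 (325°, 2104 m): east 2104 sin 325° = -1206.80, north 2104 cos 325° = 1723.50
Summing: -1206.80 m east, 1723.50 m north → (-1207, 1723).

(-1207, 1723)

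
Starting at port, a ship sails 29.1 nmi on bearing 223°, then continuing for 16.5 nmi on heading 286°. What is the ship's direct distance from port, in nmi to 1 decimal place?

39.4 nmi

Leg 1 (223°, 29.1 nmi): east 29.1 sin 223° = -19.85, north 29.1 cos 223° = -21.28
Leg 2 (286°, 16.5 nmi): east 16.5 sin 286° = -15.86, north 16.5 cos 286° = 4.55
Net: -35.71 east, -16.73 north. Distance = √((-35.71)² + (-16.73)²) = 39.434 nmi.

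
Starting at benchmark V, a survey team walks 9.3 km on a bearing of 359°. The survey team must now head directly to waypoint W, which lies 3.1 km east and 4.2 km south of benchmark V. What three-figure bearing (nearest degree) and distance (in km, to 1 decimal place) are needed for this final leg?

166°, 13.9 km

Leg 1 (359°, 9.3 km): east 9.3 sin 359° = -0.16, north 9.3 cos 359° = 9.30
Current position: (-0.16, 9.30). Target: (3.1, -4.2). Remaining: Δeast = 3.26, Δnorth = -13.50.
Bearing = atan2(3.26, -13.50) mod 360° = 166.41°; distance = √((3.26)² + (-13.50)²) = 13.887 km.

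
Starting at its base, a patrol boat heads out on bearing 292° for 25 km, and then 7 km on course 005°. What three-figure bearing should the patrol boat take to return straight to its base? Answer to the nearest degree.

126°

Leg 1 (292°, 25 km): east 25 sin 292° = -23.18, north 25 cos 292° = 9.37
Leg 2 (005°, 7 km): east 7 sin 5° = 0.61, north 7 cos 5° = 6.97
Net displacement: -22.57 east, 16.34 north. Direction back to start is (22.57, -16.34): bearing = atan2(22.57, -16.34) mod 360° = 125.90° ≈ 126°.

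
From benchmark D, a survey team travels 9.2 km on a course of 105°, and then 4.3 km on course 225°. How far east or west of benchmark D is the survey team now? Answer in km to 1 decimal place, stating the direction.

Leg 1 (105°, 9.2 km): east 9.2 sin 105° = 8.89, north 9.2 cos 105° = -2.38
Leg 2 (225°, 4.3 km): east 4.3 sin 225° = -3.04, north 4.3 cos 225° = -3.04
Net east component: 5.85 km.

5.8 km east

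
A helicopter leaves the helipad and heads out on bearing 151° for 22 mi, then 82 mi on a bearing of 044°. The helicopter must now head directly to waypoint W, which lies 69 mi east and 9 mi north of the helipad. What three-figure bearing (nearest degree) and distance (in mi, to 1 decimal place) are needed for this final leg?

177°, 30.8 mi

Leg 1 (151°, 22 mi): east 22 sin 151° = 10.67, north 22 cos 151° = -19.24
Leg 2 (044°, 82 mi): east 82 sin 44° = 56.96, north 82 cos 44° = 58.99
Current position: (67.63, 39.74). Target: (69, 9). Remaining: Δeast = 1.37, Δnorth = -30.74.
Bearing = atan2(1.37, -30.74) mod 360° = 177.44°; distance = √((1.37)² + (-30.74)²) = 30.775 mi.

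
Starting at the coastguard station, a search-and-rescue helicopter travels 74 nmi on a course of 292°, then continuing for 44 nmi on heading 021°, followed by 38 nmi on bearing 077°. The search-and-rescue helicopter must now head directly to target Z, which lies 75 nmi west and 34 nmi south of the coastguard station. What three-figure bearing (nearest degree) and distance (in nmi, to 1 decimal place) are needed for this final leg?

208°, 126.1 nmi

Leg 1 (292°, 74 nmi): east 74 sin 292° = -68.61, north 74 cos 292° = 27.72
Leg 2 (021°, 44 nmi): east 44 sin 21° = 15.77, north 44 cos 21° = 41.08
Leg 3 (077°, 38 nmi): east 38 sin 77° = 37.03, north 38 cos 77° = 8.55
Current position: (-15.82, 77.35). Target: (-75, -34). Remaining: Δeast = -59.18, Δnorth = -111.35.
Bearing = atan2(-59.18, -111.35) mod 360° = 207.99°; distance = √((-59.18)² + (-111.35)²) = 126.098 nmi.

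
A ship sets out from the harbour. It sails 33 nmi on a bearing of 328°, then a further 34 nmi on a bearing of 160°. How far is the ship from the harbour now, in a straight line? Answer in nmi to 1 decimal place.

7.1 nmi

Leg 1 (328°, 33 nmi): east 33 sin 328° = -17.49, north 33 cos 328° = 27.99
Leg 2 (160°, 34 nmi): east 34 sin 160° = 11.63, north 34 cos 160° = -31.95
Net: -5.86 east, -3.96 north. Distance = √((-5.86)² + (-3.96)²) = 7.074 nmi.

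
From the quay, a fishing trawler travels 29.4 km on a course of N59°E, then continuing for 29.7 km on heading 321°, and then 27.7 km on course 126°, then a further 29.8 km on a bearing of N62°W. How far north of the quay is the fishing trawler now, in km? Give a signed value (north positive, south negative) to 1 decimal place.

35.9 km

Leg 1 (N59°E, 29.4 km): east 29.4 sin 59° = 25.20, north 29.4 cos 59° = 15.14
Leg 2 (321°, 29.7 km): east 29.7 sin 321° = -18.69, north 29.7 cos 321° = 23.08
Leg 3 (126°, 27.7 km): east 27.7 sin 126° = 22.41, north 27.7 cos 126° = -16.28
Leg 4 (N62°W, 29.8 km): east 29.8 sin 298° = -26.31, north 29.8 cos 298° = 13.99
Net north component: 35.93 km.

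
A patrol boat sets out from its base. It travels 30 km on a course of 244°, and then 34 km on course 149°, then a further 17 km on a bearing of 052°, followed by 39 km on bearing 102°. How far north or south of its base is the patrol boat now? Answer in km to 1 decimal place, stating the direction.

39.9 km south

Leg 1 (244°, 30 km): east 30 sin 244° = -26.96, north 30 cos 244° = -13.15
Leg 2 (149°, 34 km): east 34 sin 149° = 17.51, north 34 cos 149° = -29.14
Leg 3 (052°, 17 km): east 17 sin 52° = 13.40, north 17 cos 52° = 10.47
Leg 4 (102°, 39 km): east 39 sin 102° = 38.15, north 39 cos 102° = -8.11
Net north component: -39.94 km.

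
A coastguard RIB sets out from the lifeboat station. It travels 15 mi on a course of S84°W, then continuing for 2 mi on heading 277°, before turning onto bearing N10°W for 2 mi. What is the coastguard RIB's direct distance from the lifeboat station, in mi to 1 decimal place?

17.3 mi

Leg 1 (S84°W, 15 mi): east 15 sin 264° = -14.92, north 15 cos 264° = -1.57
Leg 2 (277°, 2 mi): east 2 sin 277° = -1.99, north 2 cos 277° = 0.24
Leg 3 (N10°W, 2 mi): east 2 sin 350° = -0.35, north 2 cos 350° = 1.97
Net: -17.25 east, 0.65 north. Distance = √((-17.25)² + (0.65)²) = 17.262 mi.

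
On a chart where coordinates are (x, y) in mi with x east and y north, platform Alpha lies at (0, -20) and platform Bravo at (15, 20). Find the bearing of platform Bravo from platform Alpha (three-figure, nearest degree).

Δeast = 15 − 0 = 15.00; Δnorth = 20 − -20 = 40.00.
Bearing = atan2(Δeast, Δnorth) mod 360° = 20.56° ≈ 021°.

021°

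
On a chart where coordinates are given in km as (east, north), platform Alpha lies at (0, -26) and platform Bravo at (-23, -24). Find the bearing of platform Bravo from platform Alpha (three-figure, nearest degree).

Δeast = -23 − 0 = -23.00; Δnorth = -24 − -26 = 2.00.
Bearing = atan2(Δeast, Δnorth) mod 360° = 274.97° ≈ 275°.

275°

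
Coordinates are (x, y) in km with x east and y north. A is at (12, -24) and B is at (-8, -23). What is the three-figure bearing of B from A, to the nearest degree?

273°

Δeast = -8 − 12 = -20.00; Δnorth = -23 − -24 = 1.00.
Bearing = atan2(Δeast, Δnorth) mod 360° = 272.86° ≈ 273°.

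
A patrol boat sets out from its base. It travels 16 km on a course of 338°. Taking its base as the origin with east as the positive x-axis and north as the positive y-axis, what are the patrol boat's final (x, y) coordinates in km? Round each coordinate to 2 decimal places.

Leg 1 (338°, 16 km): east 16 sin 338° = -5.99, north 16 cos 338° = 14.83
Summing: -5.99 km east, 14.83 km north → (-5.99, 14.83).

(-5.99, 14.83)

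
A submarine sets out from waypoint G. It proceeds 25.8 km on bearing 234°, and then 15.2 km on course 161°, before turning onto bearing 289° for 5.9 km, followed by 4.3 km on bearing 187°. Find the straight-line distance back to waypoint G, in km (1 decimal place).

Leg 1 (234°, 25.8 km): east 25.8 sin 234° = -20.87, north 25.8 cos 234° = -15.16
Leg 2 (161°, 15.2 km): east 15.2 sin 161° = 4.95, north 15.2 cos 161° = -14.37
Leg 3 (289°, 5.9 km): east 5.9 sin 289° = -5.58, north 5.9 cos 289° = 1.92
Leg 4 (187°, 4.3 km): east 4.3 sin 187° = -0.52, north 4.3 cos 187° = -4.27
Net: -22.03 east, -31.88 north. Distance = √((-22.03)² + (-31.88)²) = 38.752 km.

38.8 km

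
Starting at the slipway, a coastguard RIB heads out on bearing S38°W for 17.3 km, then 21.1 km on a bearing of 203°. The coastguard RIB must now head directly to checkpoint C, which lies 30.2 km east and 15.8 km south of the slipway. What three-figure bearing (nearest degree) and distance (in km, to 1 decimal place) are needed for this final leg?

071°, 52.0 km

Leg 1 (S38°W, 17.3 km): east 17.3 sin 218° = -10.65, north 17.3 cos 218° = -13.63
Leg 2 (203°, 21.1 km): east 21.1 sin 203° = -8.24, north 21.1 cos 203° = -19.42
Current position: (-18.90, -33.06). Target: (30.2, -15.8). Remaining: Δeast = 49.10, Δnorth = 17.26.
Bearing = atan2(49.10, 17.26) mod 360° = 70.64°; distance = √((49.10)² + (17.26)²) = 52.039 km.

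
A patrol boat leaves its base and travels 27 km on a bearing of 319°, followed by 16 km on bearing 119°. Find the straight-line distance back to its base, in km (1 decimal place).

Leg 1 (319°, 27 km): east 27 sin 319° = -17.71, north 27 cos 319° = 20.38
Leg 2 (119°, 16 km): east 16 sin 119° = 13.99, north 16 cos 119° = -7.76
Net: -3.72 east, 12.62 north. Distance = √((-3.72)² + (12.62)²) = 13.157 km.

13.2 km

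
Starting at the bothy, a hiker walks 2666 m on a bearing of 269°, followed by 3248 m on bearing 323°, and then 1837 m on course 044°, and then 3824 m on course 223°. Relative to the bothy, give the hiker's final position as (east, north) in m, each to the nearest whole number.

(-5952, 1072)

Leg 1 (269°, 2666 m): east 2666 sin 269° = -2665.59, north 2666 cos 269° = -46.53
Leg 2 (323°, 3248 m): east 3248 sin 323° = -1954.70, north 3248 cos 323° = 2593.97
Leg 3 (044°, 1837 m): east 1837 sin 44° = 1276.09, north 1837 cos 44° = 1321.43
Leg 4 (223°, 3824 m): east 3824 sin 223° = -2607.96, north 3824 cos 223° = -2796.70
Summing: -5952.16 m east, 1072.17 m north → (-5952, 1072).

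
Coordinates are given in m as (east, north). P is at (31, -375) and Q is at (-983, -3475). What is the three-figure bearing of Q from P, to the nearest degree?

198°

Δeast = -983 − 31 = -1014.00; Δnorth = -3475 − -375 = -3100.00.
Bearing = atan2(Δeast, Δnorth) mod 360° = 198.11° ≈ 198°.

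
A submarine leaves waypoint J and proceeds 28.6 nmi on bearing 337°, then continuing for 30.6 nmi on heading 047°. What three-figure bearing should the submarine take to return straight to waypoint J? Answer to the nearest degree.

Leg 1 (337°, 28.6 nmi): east 28.6 sin 337° = -11.17, north 28.6 cos 337° = 26.33
Leg 2 (047°, 30.6 nmi): east 30.6 sin 47° = 22.38, north 30.6 cos 47° = 20.87
Net displacement: 11.20 east, 47.20 north. Direction back to start is (-11.20, -47.20): bearing = atan2(-11.20, -47.20) mod 360° = 193.36° ≈ 193°.

193°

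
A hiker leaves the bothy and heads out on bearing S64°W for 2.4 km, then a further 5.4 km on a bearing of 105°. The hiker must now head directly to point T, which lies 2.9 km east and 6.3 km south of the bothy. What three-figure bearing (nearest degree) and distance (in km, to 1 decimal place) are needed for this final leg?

Leg 1 (S64°W, 2.4 km): east 2.4 sin 244° = -2.16, north 2.4 cos 244° = -1.05
Leg 2 (105°, 5.4 km): east 5.4 sin 105° = 5.22, north 5.4 cos 105° = -1.40
Current position: (3.06, -2.45). Target: (2.9, -6.3). Remaining: Δeast = -0.16, Δnorth = -3.85.
Bearing = atan2(-0.16, -3.85) mod 360° = 182.36°; distance = √((-0.16)² + (-3.85)²) = 3.854 km.

182°, 3.9 km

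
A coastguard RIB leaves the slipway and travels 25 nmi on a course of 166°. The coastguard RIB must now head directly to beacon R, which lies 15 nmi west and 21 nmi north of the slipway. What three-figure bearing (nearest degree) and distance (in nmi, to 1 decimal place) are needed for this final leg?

Leg 1 (166°, 25 nmi): east 25 sin 166° = 6.05, north 25 cos 166° = -24.26
Current position: (6.05, -24.26). Target: (-15, 21). Remaining: Δeast = -21.05, Δnorth = 45.26.
Bearing = atan2(-21.05, 45.26) mod 360° = 335.06°; distance = √((-21.05)² + (45.26)²) = 49.912 nmi.

335°, 49.9 nmi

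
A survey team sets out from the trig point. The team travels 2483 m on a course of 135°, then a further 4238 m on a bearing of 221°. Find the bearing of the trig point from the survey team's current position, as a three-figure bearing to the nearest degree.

012°

Leg 1 (135°, 2483 m): east 2483 sin 135° = 1755.75, north 2483 cos 135° = -1755.75
Leg 2 (221°, 4238 m): east 4238 sin 221° = -2780.38, north 4238 cos 221° = -3198.46
Net displacement: -1024.63 east, -4954.21 north. Direction back to start is (1024.63, 4954.21): bearing = atan2(1024.63, 4954.21) mod 360° = 11.69° ≈ 012°.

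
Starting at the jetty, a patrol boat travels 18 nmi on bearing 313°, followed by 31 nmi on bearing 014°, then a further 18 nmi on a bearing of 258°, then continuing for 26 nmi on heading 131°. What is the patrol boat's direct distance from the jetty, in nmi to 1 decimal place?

21.9 nmi

Leg 1 (313°, 18 nmi): east 18 sin 313° = -13.16, north 18 cos 313° = 12.28
Leg 2 (014°, 31 nmi): east 31 sin 14° = 7.50, north 31 cos 14° = 30.08
Leg 3 (258°, 18 nmi): east 18 sin 258° = -17.61, north 18 cos 258° = -3.74
Leg 4 (131°, 26 nmi): east 26 sin 131° = 19.62, north 26 cos 131° = -17.06
Net: -3.65 east, 21.56 north. Distance = √((-3.65)² + (21.56)²) = 21.862 nmi.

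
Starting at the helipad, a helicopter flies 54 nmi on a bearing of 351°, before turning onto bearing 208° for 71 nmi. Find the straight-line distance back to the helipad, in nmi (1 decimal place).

Leg 1 (351°, 54 nmi): east 54 sin 351° = -8.45, north 54 cos 351° = 53.34
Leg 2 (208°, 71 nmi): east 71 sin 208° = -33.33, north 71 cos 208° = -62.69
Net: -41.78 east, -9.35 north. Distance = √((-41.78)² + (-9.35)²) = 42.814 nmi.

42.8 nmi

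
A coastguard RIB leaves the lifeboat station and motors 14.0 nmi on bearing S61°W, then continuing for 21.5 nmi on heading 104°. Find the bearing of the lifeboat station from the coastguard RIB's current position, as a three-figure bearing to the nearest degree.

Leg 1 (S61°W, 14.0 nmi): east 14.0 sin 241° = -12.24, north 14.0 cos 241° = -6.79
Leg 2 (104°, 21.5 nmi): east 21.5 sin 104° = 20.86, north 21.5 cos 104° = -5.20
Net displacement: 8.62 east, -11.99 north. Direction back to start is (-8.62, 11.99): bearing = atan2(-8.62, 11.99) mod 360° = 324.29° ≈ 324°.

324°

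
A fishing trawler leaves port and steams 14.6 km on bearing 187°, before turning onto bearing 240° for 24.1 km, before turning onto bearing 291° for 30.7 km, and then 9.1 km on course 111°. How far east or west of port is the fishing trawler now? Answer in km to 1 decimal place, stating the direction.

42.8 km west

Leg 1 (187°, 14.6 km): east 14.6 sin 187° = -1.78, north 14.6 cos 187° = -14.49
Leg 2 (240°, 24.1 km): east 24.1 sin 240° = -20.87, north 24.1 cos 240° = -12.05
Leg 3 (291°, 30.7 km): east 30.7 sin 291° = -28.66, north 30.7 cos 291° = 11.00
Leg 4 (111°, 9.1 km): east 9.1 sin 111° = 8.50, north 9.1 cos 111° = -3.26
Net east component: -42.82 km.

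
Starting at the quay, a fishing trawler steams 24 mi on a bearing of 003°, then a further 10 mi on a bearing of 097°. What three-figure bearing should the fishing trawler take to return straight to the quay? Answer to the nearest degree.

Leg 1 (003°, 24 mi): east 24 sin 3° = 1.26, north 24 cos 3° = 23.97
Leg 2 (097°, 10 mi): east 10 sin 97° = 9.93, north 10 cos 97° = -1.22
Net displacement: 11.18 east, 22.75 north. Direction back to start is (-11.18, -22.75): bearing = atan2(-11.18, -22.75) mod 360° = 206.18° ≈ 206°.

206°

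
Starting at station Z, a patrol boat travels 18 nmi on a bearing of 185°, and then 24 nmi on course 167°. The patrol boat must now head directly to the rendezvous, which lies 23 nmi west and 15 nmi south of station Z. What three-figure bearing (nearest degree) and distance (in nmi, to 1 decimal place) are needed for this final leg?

Leg 1 (185°, 18 nmi): east 18 sin 185° = -1.57, north 18 cos 185° = -17.93
Leg 2 (167°, 24 nmi): east 24 sin 167° = 5.40, north 24 cos 167° = -23.38
Current position: (3.83, -41.32). Target: (-23, -15). Remaining: Δeast = -26.83, Δnorth = 26.32.
Bearing = atan2(-26.83, 26.32) mod 360° = 314.45°; distance = √((-26.83)² + (26.32)²) = 37.582 nmi.

314°, 37.6 nmi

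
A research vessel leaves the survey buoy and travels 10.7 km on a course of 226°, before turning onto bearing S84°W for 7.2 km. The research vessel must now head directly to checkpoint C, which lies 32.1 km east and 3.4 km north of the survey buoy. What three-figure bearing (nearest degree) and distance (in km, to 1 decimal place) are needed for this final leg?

076°, 48.4 km

Leg 1 (226°, 10.7 km): east 10.7 sin 226° = -7.70, north 10.7 cos 226° = -7.43
Leg 2 (S84°W, 7.2 km): east 7.2 sin 264° = -7.16, north 7.2 cos 264° = -0.75
Current position: (-14.86, -8.19). Target: (32.1, 3.4). Remaining: Δeast = 46.96, Δnorth = 11.59.
Bearing = atan2(46.96, 11.59) mod 360° = 76.14°; distance = √((46.96)² + (11.59)²) = 48.366 km.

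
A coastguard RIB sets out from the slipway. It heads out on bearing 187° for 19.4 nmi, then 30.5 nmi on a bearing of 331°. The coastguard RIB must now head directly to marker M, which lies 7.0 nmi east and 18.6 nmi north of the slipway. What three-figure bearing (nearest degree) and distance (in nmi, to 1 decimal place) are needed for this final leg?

065°, 26.6 nmi

Leg 1 (187°, 19.4 nmi): east 19.4 sin 187° = -2.36, north 19.4 cos 187° = -19.26
Leg 2 (331°, 30.5 nmi): east 30.5 sin 331° = -14.79, north 30.5 cos 331° = 26.68
Current position: (-17.15, 7.42). Target: (7.0, 18.6). Remaining: Δeast = 24.15, Δnorth = 11.18.
Bearing = atan2(24.15, 11.18) mod 360° = 65.16°; distance = √((24.15)² + (11.18)²) = 26.613 nmi.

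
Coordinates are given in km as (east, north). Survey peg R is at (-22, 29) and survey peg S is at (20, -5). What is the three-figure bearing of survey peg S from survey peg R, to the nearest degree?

129°

Δeast = 20 − -22 = 42.00; Δnorth = -5 − 29 = -34.00.
Bearing = atan2(Δeast, Δnorth) mod 360° = 128.99° ≈ 129°.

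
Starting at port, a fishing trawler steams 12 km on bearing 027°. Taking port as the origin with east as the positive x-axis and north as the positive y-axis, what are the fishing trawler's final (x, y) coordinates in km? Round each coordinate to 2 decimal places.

(5.45, 10.69)

Leg 1 (027°, 12 km): east 12 sin 27° = 5.45, north 12 cos 27° = 10.69
Summing: 5.45 km east, 10.69 km north → (5.45, 10.69).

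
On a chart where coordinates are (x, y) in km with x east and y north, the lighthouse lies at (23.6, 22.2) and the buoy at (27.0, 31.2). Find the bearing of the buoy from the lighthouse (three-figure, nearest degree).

Δeast = 27.0 − 23.6 = 3.40; Δnorth = 31.2 − 22.2 = 9.00.
Bearing = atan2(Δeast, Δnorth) mod 360° = 20.70° ≈ 021°.

021°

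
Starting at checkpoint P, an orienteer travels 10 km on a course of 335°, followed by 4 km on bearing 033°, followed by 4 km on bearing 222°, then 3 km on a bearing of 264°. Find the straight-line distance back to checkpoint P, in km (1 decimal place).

Leg 1 (335°, 10 km): east 10 sin 335° = -4.23, north 10 cos 335° = 9.06
Leg 2 (033°, 4 km): east 4 sin 33° = 2.18, north 4 cos 33° = 3.35
Leg 3 (222°, 4 km): east 4 sin 222° = -2.68, north 4 cos 222° = -2.97
Leg 4 (264°, 3 km): east 3 sin 264° = -2.98, north 3 cos 264° = -0.31
Net: -7.71 east, 9.13 north. Distance = √((-7.71)² + (9.13)²) = 11.950 km.

11.9 km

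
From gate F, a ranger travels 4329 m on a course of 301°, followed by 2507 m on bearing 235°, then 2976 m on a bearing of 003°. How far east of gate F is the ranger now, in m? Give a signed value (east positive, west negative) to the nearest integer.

-5609 m

Leg 1 (301°, 4329 m): east 4329 sin 301° = -3710.68, north 4329 cos 301° = 2229.60
Leg 2 (235°, 2507 m): east 2507 sin 235° = -2053.61, north 2507 cos 235° = -1437.96
Leg 3 (003°, 2976 m): east 2976 sin 3° = 155.75, north 2976 cos 3° = 2971.92
Net east component: -5608.54 m.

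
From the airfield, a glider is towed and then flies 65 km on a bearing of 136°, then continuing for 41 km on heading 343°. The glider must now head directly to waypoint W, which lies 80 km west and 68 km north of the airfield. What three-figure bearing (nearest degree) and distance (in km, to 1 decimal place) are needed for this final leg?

Leg 1 (136°, 65 km): east 65 sin 136° = 45.15, north 65 cos 136° = -46.76
Leg 2 (343°, 41 km): east 41 sin 343° = -11.99, north 41 cos 343° = 39.21
Current position: (33.17, -7.55). Target: (-80, 68). Remaining: Δeast = -113.17, Δnorth = 75.55.
Bearing = atan2(-113.17, 75.55) mod 360° = 303.73°; distance = √((-113.17)² + (75.55)²) = 136.066 km.

304°, 136.1 km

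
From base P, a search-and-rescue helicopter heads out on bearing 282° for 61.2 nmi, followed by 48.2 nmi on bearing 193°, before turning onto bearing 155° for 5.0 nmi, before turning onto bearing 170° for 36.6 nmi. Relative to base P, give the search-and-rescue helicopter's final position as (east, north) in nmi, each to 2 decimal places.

(-62.24, -74.82)

Leg 1 (282°, 61.2 nmi): east 61.2 sin 282° = -59.86, north 61.2 cos 282° = 12.72
Leg 2 (193°, 48.2 nmi): east 48.2 sin 193° = -10.84, north 48.2 cos 193° = -46.96
Leg 3 (155°, 5.0 nmi): east 5.0 sin 155° = 2.11, north 5.0 cos 155° = -4.53
Leg 4 (170°, 36.6 nmi): east 36.6 sin 170° = 6.36, north 36.6 cos 170° = -36.04
Summing: -62.24 nmi east, -74.82 nmi north → (-62.24, -74.82).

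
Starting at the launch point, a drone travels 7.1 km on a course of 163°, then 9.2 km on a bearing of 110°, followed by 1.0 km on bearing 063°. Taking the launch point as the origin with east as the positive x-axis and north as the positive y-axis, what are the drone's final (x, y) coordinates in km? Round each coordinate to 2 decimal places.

(11.61, -9.48)

Leg 1 (163°, 7.1 km): east 7.1 sin 163° = 2.08, north 7.1 cos 163° = -6.79
Leg 2 (110°, 9.2 km): east 9.2 sin 110° = 8.65, north 9.2 cos 110° = -3.15
Leg 3 (063°, 1.0 km): east 1.0 sin 63° = 0.89, north 1.0 cos 63° = 0.45
Summing: 11.61 km east, -9.48 km north → (11.61, -9.48).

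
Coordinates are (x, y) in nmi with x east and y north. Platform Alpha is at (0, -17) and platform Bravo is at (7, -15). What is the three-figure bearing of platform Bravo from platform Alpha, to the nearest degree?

Δeast = 7 − 0 = 7.00; Δnorth = -15 − -17 = 2.00.
Bearing = atan2(Δeast, Δnorth) mod 360° = 74.05° ≈ 074°.

074°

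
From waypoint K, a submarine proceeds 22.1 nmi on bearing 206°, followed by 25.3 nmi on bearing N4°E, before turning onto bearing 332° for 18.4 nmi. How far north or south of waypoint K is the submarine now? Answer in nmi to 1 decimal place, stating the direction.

21.6 nmi north

Leg 1 (206°, 22.1 nmi): east 22.1 sin 206° = -9.69, north 22.1 cos 206° = -19.86
Leg 2 (N4°E, 25.3 nmi): east 25.3 sin 4° = 1.76, north 25.3 cos 4° = 25.24
Leg 3 (332°, 18.4 nmi): east 18.4 sin 332° = -8.64, north 18.4 cos 332° = 16.25
Net north component: 21.62 nmi.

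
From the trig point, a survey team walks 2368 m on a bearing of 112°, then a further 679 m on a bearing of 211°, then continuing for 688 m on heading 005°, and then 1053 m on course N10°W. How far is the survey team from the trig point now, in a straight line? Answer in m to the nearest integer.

1741 m

Leg 1 (112°, 2368 m): east 2368 sin 112° = 2195.57, north 2368 cos 112° = -887.07
Leg 2 (211°, 679 m): east 679 sin 211° = -349.71, north 679 cos 211° = -582.02
Leg 3 (005°, 688 m): east 688 sin 5° = 59.96, north 688 cos 5° = 685.38
Leg 4 (N10°W, 1053 m): east 1053 sin 350° = -182.85, north 1053 cos 350° = 1037.00
Net: 1722.97 east, 253.30 north. Distance = √((1722.97)² + (253.30)²) = 1741.492 m.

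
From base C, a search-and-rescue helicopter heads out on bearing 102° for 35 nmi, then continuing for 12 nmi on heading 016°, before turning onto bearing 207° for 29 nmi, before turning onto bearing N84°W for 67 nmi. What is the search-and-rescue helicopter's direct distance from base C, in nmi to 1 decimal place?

Leg 1 (102°, 35 nmi): east 35 sin 102° = 34.24, north 35 cos 102° = -7.28
Leg 2 (016°, 12 nmi): east 12 sin 16° = 3.31, north 12 cos 16° = 11.54
Leg 3 (207°, 29 nmi): east 29 sin 207° = -13.17, north 29 cos 207° = -25.84
Leg 4 (N84°W, 67 nmi): east 67 sin 276° = -66.63, north 67 cos 276° = 7.00
Net: -42.26 east, -14.58 north. Distance = √((-42.26)² + (-14.58)²) = 44.700 nmi.

44.7 nmi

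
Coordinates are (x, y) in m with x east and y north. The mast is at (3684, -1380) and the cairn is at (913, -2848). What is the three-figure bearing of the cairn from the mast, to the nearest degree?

242°

Δeast = 913 − 3684 = -2771.00; Δnorth = -2848 − -1380 = -1468.00.
Bearing = atan2(Δeast, Δnorth) mod 360° = 242.09° ≈ 242°.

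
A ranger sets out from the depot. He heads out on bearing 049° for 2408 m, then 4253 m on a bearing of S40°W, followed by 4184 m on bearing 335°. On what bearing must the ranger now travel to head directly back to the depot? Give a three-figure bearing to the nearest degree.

128°

Leg 1 (049°, 2408 m): east 2408 sin 49° = 1817.34, north 2408 cos 49° = 1579.79
Leg 2 (S40°W, 4253 m): east 4253 sin 220° = -2733.78, north 4253 cos 220° = -3257.99
Leg 3 (335°, 4184 m): east 4184 sin 335° = -1768.23, north 4184 cos 335° = 3791.99
Net displacement: -2684.67 east, 2113.79 north. Direction back to start is (2684.67, -2113.79): bearing = atan2(2684.67, -2113.79) mod 360° = 128.22° ≈ 128°.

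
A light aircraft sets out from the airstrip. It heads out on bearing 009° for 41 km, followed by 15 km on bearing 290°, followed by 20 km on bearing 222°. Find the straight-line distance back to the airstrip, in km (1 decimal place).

Leg 1 (009°, 41 km): east 41 sin 9° = 6.41, north 41 cos 9° = 40.50
Leg 2 (290°, 15 km): east 15 sin 290° = -14.10, north 15 cos 290° = 5.13
Leg 3 (222°, 20 km): east 20 sin 222° = -13.38, north 20 cos 222° = -14.86
Net: -21.06 east, 30.76 north. Distance = √((-21.06)² + (30.76)²) = 37.283 km.

37.3 km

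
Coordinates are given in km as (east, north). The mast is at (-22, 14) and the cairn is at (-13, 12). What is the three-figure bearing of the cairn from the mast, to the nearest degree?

103°

Δeast = -13 − -22 = 9.00; Δnorth = 12 − 14 = -2.00.
Bearing = atan2(Δeast, Δnorth) mod 360° = 102.53° ≈ 103°.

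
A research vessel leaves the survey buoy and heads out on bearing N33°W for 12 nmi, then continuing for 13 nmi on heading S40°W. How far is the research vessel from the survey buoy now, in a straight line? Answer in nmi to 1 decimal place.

Leg 1 (N33°W, 12 nmi): east 12 sin 327° = -6.54, north 12 cos 327° = 10.06
Leg 2 (S40°W, 13 nmi): east 13 sin 220° = -8.36, north 13 cos 220° = -9.96
Net: -14.89 east, 0.11 north. Distance = √((-14.89)² + (0.11)²) = 14.892 nmi.

14.9 nmi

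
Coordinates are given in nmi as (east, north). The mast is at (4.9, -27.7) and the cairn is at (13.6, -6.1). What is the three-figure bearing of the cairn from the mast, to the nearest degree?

Δeast = 13.6 − 4.9 = 8.70; Δnorth = -6.1 − -27.7 = 21.60.
Bearing = atan2(Δeast, Δnorth) mod 360° = 21.94° ≈ 022°.

022°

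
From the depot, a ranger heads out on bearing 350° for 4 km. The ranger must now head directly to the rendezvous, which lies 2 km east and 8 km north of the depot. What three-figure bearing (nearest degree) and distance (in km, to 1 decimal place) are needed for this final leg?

034°, 4.9 km

Leg 1 (350°, 4 km): east 4 sin 350° = -0.69, north 4 cos 350° = 3.94
Current position: (-0.69, 3.94). Target: (2, 8). Remaining: Δeast = 2.69, Δnorth = 4.06.
Bearing = atan2(2.69, 4.06) mod 360° = 33.57°; distance = √((2.69)² + (4.06)²) = 4.873 km.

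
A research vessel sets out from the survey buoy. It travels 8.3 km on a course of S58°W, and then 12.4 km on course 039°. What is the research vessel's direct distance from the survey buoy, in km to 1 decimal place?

Leg 1 (S58°W, 8.3 km): east 8.3 sin 238° = -7.04, north 8.3 cos 238° = -4.40
Leg 2 (039°, 12.4 km): east 12.4 sin 39° = 7.80, north 12.4 cos 39° = 9.64
Net: 0.76 east, 5.24 north. Distance = √((0.76)² + (5.24)²) = 5.294 km.

5.3 km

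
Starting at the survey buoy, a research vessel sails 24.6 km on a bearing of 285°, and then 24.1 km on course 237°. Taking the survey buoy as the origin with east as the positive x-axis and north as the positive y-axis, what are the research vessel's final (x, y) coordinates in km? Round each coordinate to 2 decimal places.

(-43.97, -6.76)

Leg 1 (285°, 24.6 km): east 24.6 sin 285° = -23.76, north 24.6 cos 285° = 6.37
Leg 2 (237°, 24.1 km): east 24.1 sin 237° = -20.21, north 24.1 cos 237° = -13.13
Summing: -43.97 km east, -6.76 km north → (-43.97, -6.76).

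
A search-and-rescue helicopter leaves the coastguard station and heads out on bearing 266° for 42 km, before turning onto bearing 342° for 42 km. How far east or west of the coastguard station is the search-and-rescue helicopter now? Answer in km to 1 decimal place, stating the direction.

Leg 1 (266°, 42 km): east 42 sin 266° = -41.90, north 42 cos 266° = -2.93
Leg 2 (342°, 42 km): east 42 sin 342° = -12.98, north 42 cos 342° = 39.94
Net east component: -54.88 km.

54.9 km west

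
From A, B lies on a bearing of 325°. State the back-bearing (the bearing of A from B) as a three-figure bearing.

Back-bearing = 325° − 180° = 145°.

145°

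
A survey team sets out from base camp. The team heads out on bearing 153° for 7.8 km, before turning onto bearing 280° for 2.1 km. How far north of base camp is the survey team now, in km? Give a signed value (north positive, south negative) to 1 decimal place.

-6.6 km

Leg 1 (153°, 7.8 km): east 7.8 sin 153° = 3.54, north 7.8 cos 153° = -6.95
Leg 2 (280°, 2.1 km): east 2.1 sin 280° = -2.07, north 2.1 cos 280° = 0.36
Net north component: -6.59 km.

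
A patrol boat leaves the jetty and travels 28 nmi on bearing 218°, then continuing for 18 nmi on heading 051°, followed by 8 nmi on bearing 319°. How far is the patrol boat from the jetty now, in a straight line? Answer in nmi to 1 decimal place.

9.7 nmi

Leg 1 (218°, 28 nmi): east 28 sin 218° = -17.24, north 28 cos 218° = -22.06
Leg 2 (051°, 18 nmi): east 18 sin 51° = 13.99, north 18 cos 51° = 11.33
Leg 3 (319°, 8 nmi): east 8 sin 319° = -5.25, north 8 cos 319° = 6.04
Net: -8.50 east, -4.70 north. Distance = √((-8.50)² + (-4.70)²) = 9.711 nmi.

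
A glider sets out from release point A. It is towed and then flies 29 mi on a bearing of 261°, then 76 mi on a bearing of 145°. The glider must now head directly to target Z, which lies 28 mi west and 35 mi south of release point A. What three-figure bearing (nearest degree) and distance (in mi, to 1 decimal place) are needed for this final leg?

Leg 1 (261°, 29 mi): east 29 sin 261° = -28.64, north 29 cos 261° = -4.54
Leg 2 (145°, 76 mi): east 76 sin 145° = 43.59, north 76 cos 145° = -62.26
Current position: (14.95, -66.79). Target: (-28, -35). Remaining: Δeast = -42.95, Δnorth = 31.79.
Bearing = atan2(-42.95, 31.79) mod 360° = 306.51°; distance = √((-42.95)² + (31.79)²) = 53.435 mi.

307°, 53.4 mi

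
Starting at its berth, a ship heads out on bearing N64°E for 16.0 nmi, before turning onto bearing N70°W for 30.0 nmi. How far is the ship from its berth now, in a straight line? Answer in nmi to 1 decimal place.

Leg 1 (N64°E, 16.0 nmi): east 16.0 sin 64° = 14.38, north 16.0 cos 64° = 7.01
Leg 2 (N70°W, 30.0 nmi): east 30.0 sin 290° = -28.19, north 30.0 cos 290° = 10.26
Net: -13.81 east, 17.27 north. Distance = √((-13.81)² + (17.27)²) = 22.116 nmi.

22.1 nmi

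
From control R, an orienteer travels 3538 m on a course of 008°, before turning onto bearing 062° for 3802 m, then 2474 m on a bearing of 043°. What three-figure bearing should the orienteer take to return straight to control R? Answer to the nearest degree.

Leg 1 (008°, 3538 m): east 3538 sin 8° = 492.39, north 3538 cos 8° = 3503.57
Leg 2 (062°, 3802 m): east 3802 sin 62° = 3356.97, north 3802 cos 62° = 1784.93
Leg 3 (043°, 2474 m): east 2474 sin 43° = 1687.26, north 2474 cos 43° = 1809.37
Net displacement: 5536.63 east, 7097.87 north. Direction back to start is (-5536.63, -7097.87): bearing = atan2(-5536.63, -7097.87) mod 360° = 217.96° ≈ 218°.

218°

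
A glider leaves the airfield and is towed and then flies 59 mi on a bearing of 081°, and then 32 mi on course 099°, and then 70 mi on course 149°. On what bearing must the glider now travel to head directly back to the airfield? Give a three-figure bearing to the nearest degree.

294°

Leg 1 (081°, 59 mi): east 59 sin 81° = 58.27, north 59 cos 81° = 9.23
Leg 2 (099°, 32 mi): east 32 sin 99° = 31.61, north 32 cos 99° = -5.01
Leg 3 (149°, 70 mi): east 70 sin 149° = 36.05, north 70 cos 149° = -60.00
Net displacement: 125.93 east, -55.78 north. Direction back to start is (-125.93, 55.78): bearing = atan2(-125.93, 55.78) mod 360° = 293.89° ≈ 294°.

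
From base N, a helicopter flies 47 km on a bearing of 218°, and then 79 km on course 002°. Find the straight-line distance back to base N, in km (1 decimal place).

49.4 km

Leg 1 (218°, 47 km): east 47 sin 218° = -28.94, north 47 cos 218° = -37.04
Leg 2 (002°, 79 km): east 79 sin 2° = 2.76, north 79 cos 2° = 78.95
Net: -26.18 east, 41.92 north. Distance = √((-26.18)² + (41.92)²) = 49.419 km.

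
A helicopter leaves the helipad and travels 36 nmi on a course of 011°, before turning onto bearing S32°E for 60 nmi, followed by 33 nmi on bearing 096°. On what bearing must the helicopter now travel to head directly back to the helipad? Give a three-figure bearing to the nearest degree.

285°

Leg 1 (011°, 36 nmi): east 36 sin 11° = 6.87, north 36 cos 11° = 35.34
Leg 2 (S32°E, 60 nmi): east 60 sin 148° = 31.80, north 60 cos 148° = -50.88
Leg 3 (096°, 33 nmi): east 33 sin 96° = 32.82, north 33 cos 96° = -3.45
Net displacement: 71.48 east, -18.99 north. Direction back to start is (-71.48, 18.99): bearing = atan2(-71.48, 18.99) mod 360° = 284.88° ≈ 285°.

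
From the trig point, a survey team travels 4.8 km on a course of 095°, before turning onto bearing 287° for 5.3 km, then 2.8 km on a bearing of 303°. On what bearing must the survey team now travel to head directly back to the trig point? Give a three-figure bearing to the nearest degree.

Leg 1 (095°, 4.8 km): east 4.8 sin 95° = 4.78, north 4.8 cos 95° = -0.42
Leg 2 (287°, 5.3 km): east 5.3 sin 287° = -5.07, north 5.3 cos 287° = 1.55
Leg 3 (303°, 2.8 km): east 2.8 sin 303° = -2.35, north 2.8 cos 303° = 1.52
Net displacement: -2.63 east, 2.66 north. Direction back to start is (2.63, -2.66): bearing = atan2(2.63, -2.66) mod 360° = 135.23° ≈ 135°.

135°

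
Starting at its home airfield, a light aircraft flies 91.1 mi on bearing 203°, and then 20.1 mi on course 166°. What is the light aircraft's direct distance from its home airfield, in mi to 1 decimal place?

107.8 mi

Leg 1 (203°, 91.1 mi): east 91.1 sin 203° = -35.60, north 91.1 cos 203° = -83.86
Leg 2 (166°, 20.1 mi): east 20.1 sin 166° = 4.86, north 20.1 cos 166° = -19.50
Net: -30.73 east, -103.36 north. Distance = √((-30.73)² + (-103.36)²) = 107.833 mi.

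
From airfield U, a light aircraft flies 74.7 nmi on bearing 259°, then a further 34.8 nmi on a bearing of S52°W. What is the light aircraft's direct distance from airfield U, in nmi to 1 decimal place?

106.9 nmi

Leg 1 (259°, 74.7 nmi): east 74.7 sin 259° = -73.33, north 74.7 cos 259° = -14.25
Leg 2 (S52°W, 34.8 nmi): east 34.8 sin 232° = -27.42, north 34.8 cos 232° = -21.43
Net: -100.75 east, -35.68 north. Distance = √((-100.75)² + (-35.68)²) = 106.881 nmi.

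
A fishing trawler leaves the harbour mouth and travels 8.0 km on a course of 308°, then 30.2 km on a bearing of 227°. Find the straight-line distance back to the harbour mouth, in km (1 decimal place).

32.4 km

Leg 1 (308°, 8.0 km): east 8.0 sin 308° = -6.30, north 8.0 cos 308° = 4.93
Leg 2 (227°, 30.2 km): east 30.2 sin 227° = -22.09, north 30.2 cos 227° = -20.60
Net: -28.39 east, -15.67 north. Distance = √((-28.39)² + (-15.67)²) = 32.429 km.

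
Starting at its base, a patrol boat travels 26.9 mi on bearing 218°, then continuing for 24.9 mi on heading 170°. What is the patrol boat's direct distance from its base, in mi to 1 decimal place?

Leg 1 (218°, 26.9 mi): east 26.9 sin 218° = -16.56, north 26.9 cos 218° = -21.20
Leg 2 (170°, 24.9 mi): east 24.9 sin 170° = 4.32, north 24.9 cos 170° = -24.52
Net: -12.24 east, -45.72 north. Distance = √((-12.24)² + (-45.72)²) = 47.329 mi.

47.3 mi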